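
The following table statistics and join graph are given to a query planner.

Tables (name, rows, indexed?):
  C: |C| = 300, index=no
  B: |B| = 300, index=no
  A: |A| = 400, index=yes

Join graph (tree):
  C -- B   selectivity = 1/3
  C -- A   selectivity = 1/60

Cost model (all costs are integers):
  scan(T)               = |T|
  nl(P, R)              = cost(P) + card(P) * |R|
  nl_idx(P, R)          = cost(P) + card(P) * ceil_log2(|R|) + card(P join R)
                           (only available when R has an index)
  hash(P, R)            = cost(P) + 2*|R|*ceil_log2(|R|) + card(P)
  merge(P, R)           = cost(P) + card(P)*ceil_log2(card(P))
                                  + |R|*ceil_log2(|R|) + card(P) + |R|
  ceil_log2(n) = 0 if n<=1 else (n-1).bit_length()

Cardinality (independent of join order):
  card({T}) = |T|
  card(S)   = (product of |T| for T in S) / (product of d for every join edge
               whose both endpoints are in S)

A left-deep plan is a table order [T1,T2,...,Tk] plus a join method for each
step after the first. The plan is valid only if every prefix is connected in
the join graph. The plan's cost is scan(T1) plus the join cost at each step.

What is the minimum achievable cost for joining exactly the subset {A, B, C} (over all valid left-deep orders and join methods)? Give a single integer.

12400

Selinger DP over subsets of {A,B,C}:
  {C}: scan cost=300, card=300
  {B}: scan cost=300, card=300
  {A}: scan cost=400, card=400
  {BC}: card=30000; try (C,hash)→6000, (B,hash)→6000, (C,merge)→6300, (B,merge)→6300, (C,nl)→90300, (B,nl)→90300; best=6000 via (C,hash)
  {AC}: card=2000; try (A,nl_idx)→5000, (C,hash)→6200, (A,merge)→7300, (C,merge)→7400, (A,hash)→7800, (A,nl)→120300 …(+1); best=5000 via (A,nl_idx)
  {ABC}: card=200000; try (B,hash)→12400, (B,merge)→32000, (A,hash)→43200, (A,nl_idx)→476000, (A,merge)→490000, (B,nl)→605000 …(+1); best=12400 via (B,hash)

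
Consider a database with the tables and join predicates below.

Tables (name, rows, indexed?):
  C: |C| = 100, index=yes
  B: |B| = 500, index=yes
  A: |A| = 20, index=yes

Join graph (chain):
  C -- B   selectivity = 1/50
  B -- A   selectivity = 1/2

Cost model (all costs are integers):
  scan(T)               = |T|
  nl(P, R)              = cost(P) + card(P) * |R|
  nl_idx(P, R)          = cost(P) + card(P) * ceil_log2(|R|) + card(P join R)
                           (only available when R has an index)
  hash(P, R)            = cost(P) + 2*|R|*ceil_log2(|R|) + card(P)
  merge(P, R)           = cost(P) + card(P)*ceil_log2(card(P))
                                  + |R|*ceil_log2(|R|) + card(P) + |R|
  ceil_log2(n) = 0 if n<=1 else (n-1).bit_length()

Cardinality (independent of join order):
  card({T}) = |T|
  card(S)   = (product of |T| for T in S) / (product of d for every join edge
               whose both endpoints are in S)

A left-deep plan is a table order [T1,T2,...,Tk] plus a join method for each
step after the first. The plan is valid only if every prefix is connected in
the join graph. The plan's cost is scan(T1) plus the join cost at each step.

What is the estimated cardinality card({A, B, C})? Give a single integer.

10000

Tables in S: A(20), B(500), C(100)
Edges inside S: C-B(d=50), B-A(d=2)
numerator = 20 * 500 * 100 = 1000000
denominator = 50 * 2 = 100
card(S) = 1000000 / 100 = 10000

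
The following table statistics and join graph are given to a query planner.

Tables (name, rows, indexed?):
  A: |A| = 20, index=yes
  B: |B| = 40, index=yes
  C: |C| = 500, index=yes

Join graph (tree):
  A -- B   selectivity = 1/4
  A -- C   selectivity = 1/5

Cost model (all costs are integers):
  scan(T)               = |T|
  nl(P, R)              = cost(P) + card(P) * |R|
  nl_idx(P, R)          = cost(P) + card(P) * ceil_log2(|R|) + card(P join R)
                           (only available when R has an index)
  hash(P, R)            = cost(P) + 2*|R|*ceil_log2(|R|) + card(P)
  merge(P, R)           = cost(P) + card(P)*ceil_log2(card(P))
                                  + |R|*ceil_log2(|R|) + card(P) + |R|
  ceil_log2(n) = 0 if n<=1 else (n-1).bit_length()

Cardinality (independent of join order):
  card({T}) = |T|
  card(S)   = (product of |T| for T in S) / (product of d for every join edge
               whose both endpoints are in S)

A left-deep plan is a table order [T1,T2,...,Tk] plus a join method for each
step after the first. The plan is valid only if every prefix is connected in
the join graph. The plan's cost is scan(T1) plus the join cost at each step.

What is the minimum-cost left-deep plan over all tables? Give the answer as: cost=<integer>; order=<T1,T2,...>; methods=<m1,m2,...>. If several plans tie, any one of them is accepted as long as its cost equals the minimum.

Selinger DP (subsets sized 1..n):
  {A}: scan cost=20, card=20
  {B}: scan cost=40, card=40
  {C}: scan cost=500, card=500
  {AB}: card=200; try (A,hash)→280, (B,nl_idx)→340, (B,merge)→420, (A,merge)→440, (A,nl_idx)→440, (B,hash)→520 …(+2); best=280 via (A,hash)
  {AC}: card=2000; try (A,hash)→1200, (C,nl_idx)→2200, (A,nl_idx)→5000, (C,merge)→5140, (A,merge)→5620, (C,hash)→9040 …(+2); best=1200 via (A,hash)
  {ABC}: card=20000; try (B,hash)→3680, (C,merge)→7080, (C,hash)→9480, (C,nl_idx)→22080, (B,merge)→25480, (B,nl_idx)→33200 …(+2); best=3680 via (B,hash)

cost=3680; order=C,A,B; methods=hash,hash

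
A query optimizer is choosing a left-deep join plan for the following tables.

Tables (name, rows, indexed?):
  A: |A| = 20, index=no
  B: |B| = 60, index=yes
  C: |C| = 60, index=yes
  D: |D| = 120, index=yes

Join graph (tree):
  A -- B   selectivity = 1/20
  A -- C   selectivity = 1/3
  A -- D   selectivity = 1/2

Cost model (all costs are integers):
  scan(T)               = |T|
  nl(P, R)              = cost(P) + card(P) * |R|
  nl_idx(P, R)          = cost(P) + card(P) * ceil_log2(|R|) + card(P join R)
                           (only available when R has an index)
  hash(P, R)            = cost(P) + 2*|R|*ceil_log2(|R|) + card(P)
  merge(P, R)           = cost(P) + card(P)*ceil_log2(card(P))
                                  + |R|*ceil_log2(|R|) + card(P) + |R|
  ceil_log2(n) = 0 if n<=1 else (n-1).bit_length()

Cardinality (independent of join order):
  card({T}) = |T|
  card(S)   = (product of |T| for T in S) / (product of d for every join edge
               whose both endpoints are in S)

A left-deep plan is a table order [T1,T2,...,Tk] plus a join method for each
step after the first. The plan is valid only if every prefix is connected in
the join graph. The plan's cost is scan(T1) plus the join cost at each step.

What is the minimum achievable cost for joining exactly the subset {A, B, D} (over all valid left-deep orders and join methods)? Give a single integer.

Selinger DP over subsets of {A,B,D}:
  {A}: scan cost=20, card=20
  {B}: scan cost=60, card=60
  {D}: scan cost=120, card=120
  {AB}: card=60; try (B,nl_idx)→200, (A,hash)→320, (B,merge)→560, (A,merge)→600, (B,hash)→760, (B,nl)→1220 …(+1); best=200 via (B,nl_idx)
  {AD}: card=1200; try (A,hash)→440, (D,merge)→1100, (A,merge)→1200, (D,nl_idx)→1360, (D,hash)→1720, (D,nl)→2420 …(+1); best=440 via (A,hash)
  {ABD}: card=3600; try (D,merge)→1580, (D,hash)→1940, (B,hash)→2360, (D,nl_idx)→4220, (D,nl)→7400, (B,nl_idx)→11240 …(+2); best=1580 via (D,merge)

1580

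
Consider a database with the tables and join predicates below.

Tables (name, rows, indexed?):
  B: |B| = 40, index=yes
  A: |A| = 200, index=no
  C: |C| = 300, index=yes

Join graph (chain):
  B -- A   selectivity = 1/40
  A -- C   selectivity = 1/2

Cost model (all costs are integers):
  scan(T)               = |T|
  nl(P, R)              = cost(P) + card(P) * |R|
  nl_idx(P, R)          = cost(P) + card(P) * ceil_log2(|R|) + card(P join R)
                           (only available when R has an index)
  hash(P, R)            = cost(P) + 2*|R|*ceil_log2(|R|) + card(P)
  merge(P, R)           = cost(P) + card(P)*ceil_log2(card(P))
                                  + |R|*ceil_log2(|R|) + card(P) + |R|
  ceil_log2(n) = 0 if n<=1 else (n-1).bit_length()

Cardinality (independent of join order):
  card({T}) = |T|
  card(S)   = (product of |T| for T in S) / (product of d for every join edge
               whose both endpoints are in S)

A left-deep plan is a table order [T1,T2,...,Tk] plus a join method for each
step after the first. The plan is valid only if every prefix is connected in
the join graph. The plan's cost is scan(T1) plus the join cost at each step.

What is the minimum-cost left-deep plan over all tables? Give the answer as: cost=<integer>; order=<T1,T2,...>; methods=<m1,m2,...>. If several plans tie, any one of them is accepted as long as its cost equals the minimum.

cost=5680; order=A,B,C; methods=hash,merge

Selinger DP (subsets sized 1..n):
  {B}: scan cost=40, card=40
  {A}: scan cost=200, card=200
  {C}: scan cost=300, card=300
  {AB}: card=200; try (B,hash)→880, (B,nl_idx)→1600, (A,merge)→2120, (B,merge)→2280, (A,hash)→3280, (A,nl)→8040 …(+1); best=880 via (B,hash)
  {AC}: card=30000; try (A,hash)→3800, (C,merge)→5000, (A,merge)→5100, (C,hash)→5800, (C,nl_idx)→32000, (C,nl)→60200 …(+1); best=3800 via (A,hash)
  {ABC}: card=30000; try (C,merge)→5680, (C,hash)→6480, (C,nl_idx)→32680, (B,hash)→34280, (C,nl)→60880, (B,nl_idx)→213800 …(+2); best=5680 via (C,merge)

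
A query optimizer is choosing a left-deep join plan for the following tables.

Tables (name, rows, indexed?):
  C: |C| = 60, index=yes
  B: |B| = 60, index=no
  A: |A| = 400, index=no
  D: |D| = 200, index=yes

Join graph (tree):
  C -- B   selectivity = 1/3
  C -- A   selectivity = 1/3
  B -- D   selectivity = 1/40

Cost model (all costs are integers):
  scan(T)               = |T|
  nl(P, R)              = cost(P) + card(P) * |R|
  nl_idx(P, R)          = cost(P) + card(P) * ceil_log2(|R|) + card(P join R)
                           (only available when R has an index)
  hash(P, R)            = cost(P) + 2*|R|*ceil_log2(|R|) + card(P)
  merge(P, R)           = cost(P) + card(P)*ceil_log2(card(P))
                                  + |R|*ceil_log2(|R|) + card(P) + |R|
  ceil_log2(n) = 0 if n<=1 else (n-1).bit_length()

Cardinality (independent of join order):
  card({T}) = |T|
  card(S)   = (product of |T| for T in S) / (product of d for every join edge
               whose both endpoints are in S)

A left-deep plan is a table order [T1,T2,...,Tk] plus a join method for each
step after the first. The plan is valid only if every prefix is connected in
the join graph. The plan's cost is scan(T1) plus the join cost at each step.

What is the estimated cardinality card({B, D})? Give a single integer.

Tables in S: B(60), D(200)
Edges inside S: B-D(d=40)
numerator = 60 * 200 = 12000
denominator = 40 = 40
card(S) = 12000 / 40 = 300

300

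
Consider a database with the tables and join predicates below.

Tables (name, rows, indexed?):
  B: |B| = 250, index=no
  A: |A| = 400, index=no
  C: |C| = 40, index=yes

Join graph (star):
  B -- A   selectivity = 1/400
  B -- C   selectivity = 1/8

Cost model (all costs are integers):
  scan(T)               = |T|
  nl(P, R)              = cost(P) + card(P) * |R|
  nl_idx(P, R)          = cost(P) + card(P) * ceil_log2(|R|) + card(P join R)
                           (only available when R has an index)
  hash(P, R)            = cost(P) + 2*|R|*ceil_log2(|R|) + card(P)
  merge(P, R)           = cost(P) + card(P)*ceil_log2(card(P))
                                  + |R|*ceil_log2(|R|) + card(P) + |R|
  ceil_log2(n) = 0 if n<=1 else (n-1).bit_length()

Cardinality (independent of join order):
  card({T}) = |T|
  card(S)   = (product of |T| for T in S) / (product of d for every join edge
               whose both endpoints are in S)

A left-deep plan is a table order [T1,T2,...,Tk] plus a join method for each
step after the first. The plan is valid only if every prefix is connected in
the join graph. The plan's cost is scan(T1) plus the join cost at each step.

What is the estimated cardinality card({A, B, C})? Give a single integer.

1250

Tables in S: A(400), B(250), C(40)
Edges inside S: B-A(d=400), B-C(d=8)
numerator = 400 * 250 * 40 = 4000000
denominator = 400 * 8 = 3200
card(S) = 4000000 / 3200 = 1250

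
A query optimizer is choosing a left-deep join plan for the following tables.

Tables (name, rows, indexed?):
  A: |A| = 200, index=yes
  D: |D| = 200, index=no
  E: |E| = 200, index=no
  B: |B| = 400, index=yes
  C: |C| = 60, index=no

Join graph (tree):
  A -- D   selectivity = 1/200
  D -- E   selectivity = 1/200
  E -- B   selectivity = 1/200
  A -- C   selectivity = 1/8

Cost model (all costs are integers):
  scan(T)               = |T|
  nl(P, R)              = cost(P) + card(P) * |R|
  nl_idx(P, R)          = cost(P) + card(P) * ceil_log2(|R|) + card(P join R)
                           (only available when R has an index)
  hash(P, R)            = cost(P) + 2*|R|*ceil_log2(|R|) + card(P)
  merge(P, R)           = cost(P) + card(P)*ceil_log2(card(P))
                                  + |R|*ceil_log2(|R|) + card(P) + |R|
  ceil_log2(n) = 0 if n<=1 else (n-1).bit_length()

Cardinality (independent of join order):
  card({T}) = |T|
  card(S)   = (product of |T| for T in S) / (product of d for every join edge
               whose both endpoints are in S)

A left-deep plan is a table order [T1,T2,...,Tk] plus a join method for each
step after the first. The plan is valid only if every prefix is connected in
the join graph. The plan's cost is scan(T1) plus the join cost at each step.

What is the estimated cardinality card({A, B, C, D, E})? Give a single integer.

3000

Tables in S: A(200), B(400), C(60), D(200), E(200)
Edges inside S: A-D(d=200), D-E(d=200), E-B(d=200), A-C(d=8)
numerator = 200 * 400 * 60 * 200 * 200 = 192000000000
denominator = 200 * 200 * 200 * 8 = 64000000
card(S) = 192000000000 / 64000000 = 3000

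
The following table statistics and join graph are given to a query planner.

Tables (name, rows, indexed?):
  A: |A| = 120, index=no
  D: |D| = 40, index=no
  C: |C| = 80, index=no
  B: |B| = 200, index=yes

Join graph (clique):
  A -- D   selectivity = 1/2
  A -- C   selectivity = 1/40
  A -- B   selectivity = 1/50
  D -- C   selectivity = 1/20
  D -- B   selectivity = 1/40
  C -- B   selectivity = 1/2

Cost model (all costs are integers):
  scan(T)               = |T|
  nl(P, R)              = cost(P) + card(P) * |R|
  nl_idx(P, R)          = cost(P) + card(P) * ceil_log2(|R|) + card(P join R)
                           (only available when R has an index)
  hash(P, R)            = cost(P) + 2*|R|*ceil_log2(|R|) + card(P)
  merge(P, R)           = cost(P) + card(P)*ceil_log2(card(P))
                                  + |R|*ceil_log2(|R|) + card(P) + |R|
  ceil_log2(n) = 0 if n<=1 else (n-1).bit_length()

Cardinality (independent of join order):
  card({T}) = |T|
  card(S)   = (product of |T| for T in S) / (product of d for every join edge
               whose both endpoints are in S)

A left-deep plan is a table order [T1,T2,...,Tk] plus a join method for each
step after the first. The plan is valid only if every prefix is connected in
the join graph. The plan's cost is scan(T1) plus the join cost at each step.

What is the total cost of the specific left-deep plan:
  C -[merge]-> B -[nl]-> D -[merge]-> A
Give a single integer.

step 1: scan C: cost=80, card=80
step 2: join B via merge
    card(P join B) = 80*200/(2) = 8000
    cost = 80 + 80*7 + 200*8 + 80 + 200 = 2520
step 3: join D via nl
    card(P join D) = 8000*40/(20*40) = 400
    cost = 2520 + 8000*40 = 322520
step 4: join A via merge
    card(P join A) = 400*120/(2*40*50) = 12
    cost = 322520 + 400*9 + 120*7 + 400 + 120 = 327480

327480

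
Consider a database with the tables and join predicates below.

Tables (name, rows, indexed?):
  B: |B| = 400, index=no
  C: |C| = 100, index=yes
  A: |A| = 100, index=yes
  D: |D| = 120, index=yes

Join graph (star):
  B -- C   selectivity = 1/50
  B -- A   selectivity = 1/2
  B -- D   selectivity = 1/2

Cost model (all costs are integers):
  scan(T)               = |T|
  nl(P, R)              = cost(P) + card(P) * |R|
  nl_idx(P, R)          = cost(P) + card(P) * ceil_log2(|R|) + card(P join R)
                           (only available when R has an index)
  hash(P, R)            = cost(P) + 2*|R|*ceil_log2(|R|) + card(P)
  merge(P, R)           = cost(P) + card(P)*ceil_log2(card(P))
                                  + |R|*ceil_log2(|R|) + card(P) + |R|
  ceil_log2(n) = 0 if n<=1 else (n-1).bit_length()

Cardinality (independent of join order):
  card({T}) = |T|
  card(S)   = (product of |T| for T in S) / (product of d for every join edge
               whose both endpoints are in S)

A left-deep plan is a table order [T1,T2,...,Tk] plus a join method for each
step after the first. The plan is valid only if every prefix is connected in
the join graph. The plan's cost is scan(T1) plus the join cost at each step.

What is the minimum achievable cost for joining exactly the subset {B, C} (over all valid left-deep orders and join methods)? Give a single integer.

Selinger DP over subsets of {B,C}:
  {B}: scan cost=400, card=400
  {C}: scan cost=100, card=100
  {BC}: card=800; try (C,hash)→2200, (C,nl_idx)→4000, (B,merge)→4900, (C,merge)→5200, (B,hash)→7400, (B,nl)→40100 …(+1); best=2200 via (C,hash)

2200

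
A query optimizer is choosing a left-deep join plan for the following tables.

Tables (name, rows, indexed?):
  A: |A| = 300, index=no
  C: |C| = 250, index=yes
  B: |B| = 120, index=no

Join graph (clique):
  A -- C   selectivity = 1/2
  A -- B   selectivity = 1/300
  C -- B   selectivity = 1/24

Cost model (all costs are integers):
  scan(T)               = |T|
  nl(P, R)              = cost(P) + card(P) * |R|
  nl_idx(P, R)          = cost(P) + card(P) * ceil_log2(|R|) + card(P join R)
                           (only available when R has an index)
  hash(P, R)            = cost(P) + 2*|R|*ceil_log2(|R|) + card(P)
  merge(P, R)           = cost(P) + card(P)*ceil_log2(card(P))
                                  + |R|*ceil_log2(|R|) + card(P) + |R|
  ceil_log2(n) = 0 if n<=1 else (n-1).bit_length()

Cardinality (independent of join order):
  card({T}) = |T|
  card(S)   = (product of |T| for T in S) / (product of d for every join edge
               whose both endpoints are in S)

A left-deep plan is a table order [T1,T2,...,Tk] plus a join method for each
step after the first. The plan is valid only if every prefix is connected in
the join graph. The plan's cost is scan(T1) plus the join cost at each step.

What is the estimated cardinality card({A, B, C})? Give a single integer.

Tables in S: A(300), B(120), C(250)
Edges inside S: A-C(d=2), A-B(d=300), C-B(d=24)
numerator = 300 * 120 * 250 = 9000000
denominator = 2 * 300 * 24 = 14400
card(S) = 9000000 / 14400 = 625

625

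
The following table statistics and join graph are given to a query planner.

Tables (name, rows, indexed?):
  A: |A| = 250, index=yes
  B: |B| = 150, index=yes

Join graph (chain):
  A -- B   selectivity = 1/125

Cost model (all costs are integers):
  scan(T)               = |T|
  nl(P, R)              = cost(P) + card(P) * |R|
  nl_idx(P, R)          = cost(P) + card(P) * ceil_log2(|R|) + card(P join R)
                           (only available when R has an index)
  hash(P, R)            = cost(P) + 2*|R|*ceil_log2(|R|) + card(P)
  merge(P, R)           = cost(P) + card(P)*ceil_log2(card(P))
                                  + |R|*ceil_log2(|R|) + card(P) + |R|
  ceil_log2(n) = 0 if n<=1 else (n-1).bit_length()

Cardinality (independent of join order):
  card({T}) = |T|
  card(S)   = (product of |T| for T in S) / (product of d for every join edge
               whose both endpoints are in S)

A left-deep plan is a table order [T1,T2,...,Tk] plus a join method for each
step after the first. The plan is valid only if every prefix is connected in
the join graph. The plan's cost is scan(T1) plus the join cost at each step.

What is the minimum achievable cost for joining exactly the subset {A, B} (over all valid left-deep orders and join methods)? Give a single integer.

1650

Selinger DP over subsets of {A,B}:
  {A}: scan cost=250, card=250
  {B}: scan cost=150, card=150
  {AB}: card=300; try (A,nl_idx)→1650, (B,nl_idx)→2550, (B,hash)→2900, (A,merge)→3750, (B,merge)→3850, (A,hash)→4300 …(+2); best=1650 via (A,nl_idx)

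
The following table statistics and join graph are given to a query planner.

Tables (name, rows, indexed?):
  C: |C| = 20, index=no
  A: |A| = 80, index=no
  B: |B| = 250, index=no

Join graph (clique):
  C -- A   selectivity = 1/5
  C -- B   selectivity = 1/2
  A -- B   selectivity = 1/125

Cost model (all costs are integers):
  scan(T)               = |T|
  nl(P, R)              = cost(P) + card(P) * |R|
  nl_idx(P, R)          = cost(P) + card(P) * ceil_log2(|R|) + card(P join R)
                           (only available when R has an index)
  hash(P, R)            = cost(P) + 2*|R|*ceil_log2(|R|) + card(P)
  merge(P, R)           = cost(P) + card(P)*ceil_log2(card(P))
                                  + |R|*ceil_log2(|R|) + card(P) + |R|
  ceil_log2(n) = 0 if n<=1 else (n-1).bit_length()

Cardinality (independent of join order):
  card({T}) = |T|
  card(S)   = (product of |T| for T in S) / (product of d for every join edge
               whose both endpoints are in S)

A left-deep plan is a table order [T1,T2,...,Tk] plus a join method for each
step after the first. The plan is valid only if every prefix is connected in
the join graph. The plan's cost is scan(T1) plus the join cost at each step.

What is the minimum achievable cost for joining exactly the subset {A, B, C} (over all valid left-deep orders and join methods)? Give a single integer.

Selinger DP over subsets of {A,B,C}:
  {C}: scan cost=20, card=20
  {A}: scan cost=80, card=80
  {B}: scan cost=250, card=250
  {AC}: card=320; try (C,hash)→360, (A,merge)→780, (C,merge)→840, (A,hash)→1160, (A,nl)→1620, (C,nl)→1680; best=360 via (C,hash)
  {BC}: card=2500; try (C,hash)→700, (B,merge)→2390, (C,merge)→2620, (B,hash)→4040, (B,nl)→5020, (C,nl)→5250; best=700 via (C,hash)
  {AB}: card=160; try (A,hash)→1620, (B,merge)→2970, (A,merge)→3140, (B,hash)→4160, (B,nl)→20080, (A,nl)→20250; best=1620 via (A,hash)
  {ABC}: card=320; try (C,hash)→1980, (C,merge)→3180, (A,hash)→4320, (B,hash)→4680, (C,nl)→4820, (B,merge)→5810 …(+3); best=1980 via (C,hash)

1980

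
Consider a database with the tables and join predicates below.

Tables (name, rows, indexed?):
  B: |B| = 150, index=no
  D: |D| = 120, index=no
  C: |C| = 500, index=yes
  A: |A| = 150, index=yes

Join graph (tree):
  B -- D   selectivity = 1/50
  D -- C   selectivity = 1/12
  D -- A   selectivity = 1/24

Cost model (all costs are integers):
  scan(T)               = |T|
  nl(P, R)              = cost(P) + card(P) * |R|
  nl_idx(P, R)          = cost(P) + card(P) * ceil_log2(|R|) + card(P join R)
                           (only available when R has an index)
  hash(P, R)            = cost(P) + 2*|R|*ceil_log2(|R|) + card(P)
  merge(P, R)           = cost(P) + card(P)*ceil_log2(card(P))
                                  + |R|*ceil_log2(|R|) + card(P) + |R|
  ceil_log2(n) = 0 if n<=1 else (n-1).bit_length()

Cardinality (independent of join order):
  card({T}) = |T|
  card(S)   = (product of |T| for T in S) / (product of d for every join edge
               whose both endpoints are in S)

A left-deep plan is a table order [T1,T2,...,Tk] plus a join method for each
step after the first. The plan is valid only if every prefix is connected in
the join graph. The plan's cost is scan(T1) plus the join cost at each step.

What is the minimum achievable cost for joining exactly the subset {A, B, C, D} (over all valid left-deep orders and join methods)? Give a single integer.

Selinger DP over subsets of {A,B,C,D}:
  {B}: scan cost=150, card=150
  {D}: scan cost=120, card=120
  {C}: scan cost=500, card=500
  {A}: scan cost=150, card=150
  {BD}: card=360; try (D,hash)→1980, (B,merge)→2430, (D,merge)→2460, (B,hash)→2640, (B,nl)→18120, (D,nl)→18150; best=1980 via (D,hash)
  {CD}: card=5000; try (D,hash)→2680, (C,merge)→6080, (C,nl_idx)→6200, (D,merge)→6460, (C,hash)→9240, (C,nl)→60120 …(+1); best=2680 via (D,hash)
  {AD}: card=750; try (A,nl_idx)→1830, (D,hash)→1980, (A,merge)→2430, (D,merge)→2460, (A,hash)→2640, (A,nl)→18120 …(+1); best=1830 via (A,nl_idx)
  {BCD}: card=15000; try (B,hash)→10080, (C,merge)→10580, (C,hash)→11340, (C,nl_idx)→20220, (B,merge)→74030, (C,nl)→181980 …(+1); best=10080 via (B,hash)
  {ABD}: card=2250; try (A,hash)→4740, (B,hash)→4980, (A,merge)→6930, (A,nl_idx)→7110, (B,merge)→11430, (A,nl)→55980 …(+1); best=4740 via (A,hash)
  {ACD}: card=31250; try (A,hash)→10080, (C,hash)→11580, (C,merge)→15080, (C,nl_idx)→39830, (A,nl_idx)→73930, (A,merge)→74030 …(+2); best=10080 via (A,hash)
  {ABCD}: card=93750; try (C,hash)→15990, (A,hash)→27480, (C,merge)→38990, (B,hash)→43730, (C,nl_idx)→118740, (A,nl_idx)→223830 …(+5); best=15990 via (C,hash)

15990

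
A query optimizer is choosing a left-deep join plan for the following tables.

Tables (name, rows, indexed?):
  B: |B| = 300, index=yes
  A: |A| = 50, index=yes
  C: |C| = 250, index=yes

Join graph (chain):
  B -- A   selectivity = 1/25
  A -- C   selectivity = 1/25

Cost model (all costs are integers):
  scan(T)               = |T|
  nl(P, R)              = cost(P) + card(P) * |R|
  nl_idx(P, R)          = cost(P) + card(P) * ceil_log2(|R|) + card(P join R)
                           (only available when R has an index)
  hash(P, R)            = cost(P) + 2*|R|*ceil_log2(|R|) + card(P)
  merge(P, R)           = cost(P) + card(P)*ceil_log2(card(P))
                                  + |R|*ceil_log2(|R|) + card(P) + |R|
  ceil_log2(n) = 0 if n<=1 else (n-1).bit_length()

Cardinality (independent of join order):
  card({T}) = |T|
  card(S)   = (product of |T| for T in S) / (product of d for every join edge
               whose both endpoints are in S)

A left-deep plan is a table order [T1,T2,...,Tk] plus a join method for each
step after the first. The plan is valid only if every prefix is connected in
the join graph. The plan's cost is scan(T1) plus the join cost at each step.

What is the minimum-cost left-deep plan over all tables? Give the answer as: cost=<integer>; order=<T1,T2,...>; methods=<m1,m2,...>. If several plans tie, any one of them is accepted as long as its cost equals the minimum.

Selinger DP (subsets sized 1..n):
  {B}: scan cost=300, card=300
  {A}: scan cost=50, card=50
  {C}: scan cost=250, card=250
  {AB}: card=600; try (B,nl_idx)→1100, (A,hash)→1200, (A,nl_idx)→2700, (B,merge)→3400, (A,merge)→3650, (B,hash)→5500 …(+2); best=1100 via (B,nl_idx)
  {AC}: card=500; try (C,nl_idx)→950, (A,hash)→1100, (A,nl_idx)→2250, (C,merge)→2650, (A,merge)→2850, (C,hash)→4100 …(+2); best=950 via (C,nl_idx)
  {ABC}: card=6000; try (C,hash)→5700, (B,hash)→6850, (B,merge)→8950, (C,merge)→9950, (B,nl_idx)→11450, (C,nl_idx)→11900 …(+2); best=5700 via (C,hash)

cost=5700; order=A,B,C; methods=nl_idx,hash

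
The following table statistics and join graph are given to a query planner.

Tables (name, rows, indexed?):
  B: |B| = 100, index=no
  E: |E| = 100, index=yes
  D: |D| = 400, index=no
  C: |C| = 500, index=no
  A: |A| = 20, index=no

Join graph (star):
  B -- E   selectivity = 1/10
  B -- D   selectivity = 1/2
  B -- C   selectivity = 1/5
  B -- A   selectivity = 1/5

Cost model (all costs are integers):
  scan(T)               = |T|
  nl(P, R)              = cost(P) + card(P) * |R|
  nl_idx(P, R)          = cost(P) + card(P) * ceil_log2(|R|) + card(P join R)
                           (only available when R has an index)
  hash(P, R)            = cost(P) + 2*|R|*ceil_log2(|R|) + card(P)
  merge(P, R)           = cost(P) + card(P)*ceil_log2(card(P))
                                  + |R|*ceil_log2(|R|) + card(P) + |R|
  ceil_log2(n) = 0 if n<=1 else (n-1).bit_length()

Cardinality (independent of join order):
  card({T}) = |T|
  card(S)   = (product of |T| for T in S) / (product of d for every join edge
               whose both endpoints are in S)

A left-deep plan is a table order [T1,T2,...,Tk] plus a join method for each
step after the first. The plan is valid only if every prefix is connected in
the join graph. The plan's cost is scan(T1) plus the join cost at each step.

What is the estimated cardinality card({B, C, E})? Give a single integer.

100000

Tables in S: B(100), C(500), E(100)
Edges inside S: B-E(d=10), B-C(d=5)
numerator = 100 * 500 * 100 = 5000000
denominator = 10 * 5 = 50
card(S) = 5000000 / 50 = 100000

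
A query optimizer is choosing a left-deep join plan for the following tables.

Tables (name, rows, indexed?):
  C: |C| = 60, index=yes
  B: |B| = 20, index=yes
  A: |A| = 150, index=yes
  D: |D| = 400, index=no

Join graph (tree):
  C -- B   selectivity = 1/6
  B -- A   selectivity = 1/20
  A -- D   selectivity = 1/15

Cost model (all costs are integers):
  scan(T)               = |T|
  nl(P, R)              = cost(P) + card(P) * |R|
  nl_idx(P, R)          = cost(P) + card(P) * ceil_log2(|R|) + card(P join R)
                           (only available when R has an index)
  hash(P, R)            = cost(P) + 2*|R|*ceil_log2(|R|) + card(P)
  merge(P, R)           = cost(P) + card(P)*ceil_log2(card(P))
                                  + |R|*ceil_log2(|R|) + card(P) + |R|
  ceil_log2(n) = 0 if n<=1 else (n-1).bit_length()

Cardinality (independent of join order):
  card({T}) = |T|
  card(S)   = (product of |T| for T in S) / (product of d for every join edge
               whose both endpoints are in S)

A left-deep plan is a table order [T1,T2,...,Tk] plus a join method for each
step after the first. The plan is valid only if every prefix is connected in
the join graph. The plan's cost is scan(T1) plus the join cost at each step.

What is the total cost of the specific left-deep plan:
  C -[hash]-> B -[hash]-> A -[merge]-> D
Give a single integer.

step 1: scan C: cost=60, card=60
step 2: join B via hash
    card(P join B) = 60*20/(6) = 200
    cost = 60 + 2*20*5 + 60 = 320
step 3: join A via hash
    card(P join A) = 200*150/(20) = 1500
    cost = 320 + 2*150*8 + 200 = 2920
step 4: join D via merge
    card(P join D) = 1500*400/(15) = 40000
    cost = 2920 + 1500*11 + 400*9 + 1500 + 400 = 24920

24920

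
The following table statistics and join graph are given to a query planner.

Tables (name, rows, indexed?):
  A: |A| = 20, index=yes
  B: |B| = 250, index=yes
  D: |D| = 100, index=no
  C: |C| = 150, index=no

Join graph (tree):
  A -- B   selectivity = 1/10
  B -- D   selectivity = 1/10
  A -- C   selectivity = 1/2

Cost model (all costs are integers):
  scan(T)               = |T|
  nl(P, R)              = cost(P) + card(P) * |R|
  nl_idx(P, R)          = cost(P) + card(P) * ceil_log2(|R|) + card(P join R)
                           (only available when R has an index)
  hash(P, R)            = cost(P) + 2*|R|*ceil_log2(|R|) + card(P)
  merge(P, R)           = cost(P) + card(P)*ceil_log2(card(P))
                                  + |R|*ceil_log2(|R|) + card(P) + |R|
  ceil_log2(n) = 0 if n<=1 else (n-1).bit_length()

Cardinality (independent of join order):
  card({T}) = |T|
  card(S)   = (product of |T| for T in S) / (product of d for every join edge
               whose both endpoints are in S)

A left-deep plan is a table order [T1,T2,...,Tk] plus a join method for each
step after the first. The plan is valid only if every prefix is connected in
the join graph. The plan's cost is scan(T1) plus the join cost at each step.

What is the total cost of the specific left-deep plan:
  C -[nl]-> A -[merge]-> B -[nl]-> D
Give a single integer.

3773400

step 1: scan C: cost=150, card=150
step 2: join A via nl
    card(P join A) = 150*20/(2) = 1500
    cost = 150 + 150*20 = 3150
step 3: join B via merge
    card(P join B) = 1500*250/(10) = 37500
    cost = 3150 + 1500*11 + 250*8 + 1500 + 250 = 23400
step 4: join D via nl
    card(P join D) = 37500*100/(10) = 375000
    cost = 23400 + 37500*100 = 3773400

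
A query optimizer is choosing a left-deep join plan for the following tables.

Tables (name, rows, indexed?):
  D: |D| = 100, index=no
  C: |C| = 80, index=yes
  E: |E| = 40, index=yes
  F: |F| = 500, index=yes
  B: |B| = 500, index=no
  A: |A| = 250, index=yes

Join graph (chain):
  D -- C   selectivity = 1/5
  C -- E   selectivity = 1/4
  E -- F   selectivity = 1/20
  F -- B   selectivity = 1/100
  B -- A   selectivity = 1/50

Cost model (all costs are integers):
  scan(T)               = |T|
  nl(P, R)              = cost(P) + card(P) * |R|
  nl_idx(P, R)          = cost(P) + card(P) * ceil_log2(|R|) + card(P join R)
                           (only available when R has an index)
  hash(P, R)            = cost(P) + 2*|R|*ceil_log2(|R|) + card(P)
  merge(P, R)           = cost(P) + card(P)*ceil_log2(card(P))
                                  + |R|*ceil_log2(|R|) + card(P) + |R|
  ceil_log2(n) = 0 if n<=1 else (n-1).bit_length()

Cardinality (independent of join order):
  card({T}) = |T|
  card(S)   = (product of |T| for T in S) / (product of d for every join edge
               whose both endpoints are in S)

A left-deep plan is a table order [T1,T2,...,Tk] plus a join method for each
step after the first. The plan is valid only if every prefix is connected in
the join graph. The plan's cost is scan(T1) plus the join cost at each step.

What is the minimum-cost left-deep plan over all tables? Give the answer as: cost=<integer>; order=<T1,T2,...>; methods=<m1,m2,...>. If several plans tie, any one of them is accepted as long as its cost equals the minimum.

Selinger DP (subsets sized 1..n):
  {D}: scan cost=100, card=100
  {C}: scan cost=80, card=80
  {E}: scan cost=40, card=40
  {F}: scan cost=500, card=500
  {B}: scan cost=500, card=500
  {A}: scan cost=250, card=250
  {CD}: card=1600; try (C,hash)→1320, (D,merge)→1520, (C,merge)→1540, (D,hash)→1560, (C,nl_idx)→2400, (D,nl)→8080 …(+1); best=1320 via (C,hash)
  {CE}: card=800; try (E,hash)→640, (C,merge)→960, (E,merge)→1000, (C,nl_idx)→1120, (C,hash)→1200, (E,nl_idx)→1360 …(+2); best=640 via (E,hash)
  {EF}: card=1000; try (F,nl_idx)→1400, (E,hash)→1480, (E,nl_idx)→4500, (F,merge)→5320, (E,merge)→5780, (F,hash)→9080 …(+2); best=1400 via (F,nl_idx)
  {BF}: card=2500; try (F,nl_idx)→7500, (F,hash)→10000, (B,hash)→10000, (F,merge)→10500, (B,merge)→10500, (F,nl)→250500 …(+1); best=7500 via (F,nl_idx)
  {AB}: card=2500; try (A,hash)→5000, (A,nl_idx)→7000, (B,merge)→7500, (A,merge)→7750, (B,hash)→9500, (B,nl)→125250 …(+1); best=5000 via (A,hash)
  {CDE}: card=16000; try (D,hash)→2840, (E,hash)→3400, (D,merge)→10240, (E,merge)→20800, (E,nl_idx)→26920, (E,nl)→65320 …(+1); best=2840 via (D,hash)
  {CEF}: card=20000; try (C,hash)→3520, (F,hash)→10440, (C,merge)→13040, (F,merge)→14440, (F,nl_idx)→27840, (C,nl_idx)→28400 …(+2); best=3520 via (C,hash)
  {BEF}: card=5000; try (E,hash)→10480, (B,hash)→11400, (B,merge)→17400, (E,nl_idx)→27500, (E,merge)→40280, (E,nl)→107500 …(+1); best=10480 via (E,hash)
  {ABF}: card=12500; try (A,hash)→14000, (F,hash)→16500, (F,nl_idx)→40000, (A,nl_idx)→40000, (A,merge)→42250, (F,merge)→42500 …(+2); best=14000 via (A,hash)
  {CDEF}: card=400000; try (D,hash)→24920, (F,hash)→27840, (F,merge)→247840, (D,merge)→324320, (F,nl_idx)→546840, (D,nl)→2003520 …(+1); best=24920 via (D,hash)
  {BCEF}: card=100000; try (C,hash)→16600, (B,hash)→32520, (C,merge)→81120, (C,nl_idx)→145480, (B,merge)→328520, (C,nl)→410480 …(+1); best=16600 via (C,hash)
  {ABEF}: card=25000; try (A,hash)→19480, (E,hash)→26980, (A,nl_idx)→75480, (A,merge)→82730, (E,nl_idx)→114000, (E,merge)→201780 …(+2); best=19480 via (A,hash)
  {BCDEF}: card=2000000; try (D,hash)→118000, (B,hash)→433920, (D,merge)→1817400, (B,merge)→8029920, (D,nl)→10016600, (B,nl)→200024920; best=118000 via (D,hash)
  {ABCEF}: card=500000; try (C,hash)→45600, (A,hash)→120600, (C,merge)→420120, (C,nl_idx)→694480, (A,nl_idx)→1316600, (A,merge)→1818850 …(+2); best=45600 via (C,hash)
  {ABCDEF}: card=10000000; try (D,hash)→547000, (A,hash)→2122000, (D,merge)→10046400, (A,nl_idx)→26118000, (A,merge)→44120250, (D,nl)→50045600 …(+1); best=547000 via (D,hash)

cost=547000; order=B,F,E,A,C,D; methods=nl_idx,hash,hash,hash,hash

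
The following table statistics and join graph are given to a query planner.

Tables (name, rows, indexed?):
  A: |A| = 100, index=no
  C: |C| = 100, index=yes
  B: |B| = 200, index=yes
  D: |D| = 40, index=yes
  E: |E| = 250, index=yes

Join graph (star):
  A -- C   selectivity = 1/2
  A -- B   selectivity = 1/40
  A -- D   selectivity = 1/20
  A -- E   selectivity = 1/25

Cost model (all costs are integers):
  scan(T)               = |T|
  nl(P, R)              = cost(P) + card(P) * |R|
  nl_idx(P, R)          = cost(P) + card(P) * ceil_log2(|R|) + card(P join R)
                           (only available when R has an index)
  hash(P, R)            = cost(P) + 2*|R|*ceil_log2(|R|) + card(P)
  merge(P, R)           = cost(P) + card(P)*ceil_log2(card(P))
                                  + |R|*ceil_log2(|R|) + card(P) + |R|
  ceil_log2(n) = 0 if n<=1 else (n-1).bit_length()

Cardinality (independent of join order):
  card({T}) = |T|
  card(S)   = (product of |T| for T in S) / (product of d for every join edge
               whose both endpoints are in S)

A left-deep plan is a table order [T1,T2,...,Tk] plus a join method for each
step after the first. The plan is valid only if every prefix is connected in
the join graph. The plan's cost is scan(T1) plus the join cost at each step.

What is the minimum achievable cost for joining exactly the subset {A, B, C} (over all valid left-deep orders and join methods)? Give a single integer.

Selinger DP over subsets of {A,B,C}:
  {A}: scan cost=100, card=100
  {C}: scan cost=100, card=100
  {B}: scan cost=200, card=200
  {AC}: card=5000; try (C,hash)→1600, (A,hash)→1600, (C,merge)→1700, (A,merge)→1700, (C,nl_idx)→5800, (C,nl)→10100 …(+1); best=1600 via (C,hash)
  {AB}: card=500; try (B,nl_idx)→1400, (A,hash)→1800, (B,merge)→2700, (A,merge)→2800, (B,hash)→3400, (B,nl)→20100 …(+1); best=1400 via (B,nl_idx)
  {ABC}: card=25000; try (C,hash)→3300, (C,merge)→7200, (B,hash)→9800, (C,nl_idx)→29900, (C,nl)→51400, (B,nl_idx)→66600 …(+2); best=3300 via (C,hash)

3300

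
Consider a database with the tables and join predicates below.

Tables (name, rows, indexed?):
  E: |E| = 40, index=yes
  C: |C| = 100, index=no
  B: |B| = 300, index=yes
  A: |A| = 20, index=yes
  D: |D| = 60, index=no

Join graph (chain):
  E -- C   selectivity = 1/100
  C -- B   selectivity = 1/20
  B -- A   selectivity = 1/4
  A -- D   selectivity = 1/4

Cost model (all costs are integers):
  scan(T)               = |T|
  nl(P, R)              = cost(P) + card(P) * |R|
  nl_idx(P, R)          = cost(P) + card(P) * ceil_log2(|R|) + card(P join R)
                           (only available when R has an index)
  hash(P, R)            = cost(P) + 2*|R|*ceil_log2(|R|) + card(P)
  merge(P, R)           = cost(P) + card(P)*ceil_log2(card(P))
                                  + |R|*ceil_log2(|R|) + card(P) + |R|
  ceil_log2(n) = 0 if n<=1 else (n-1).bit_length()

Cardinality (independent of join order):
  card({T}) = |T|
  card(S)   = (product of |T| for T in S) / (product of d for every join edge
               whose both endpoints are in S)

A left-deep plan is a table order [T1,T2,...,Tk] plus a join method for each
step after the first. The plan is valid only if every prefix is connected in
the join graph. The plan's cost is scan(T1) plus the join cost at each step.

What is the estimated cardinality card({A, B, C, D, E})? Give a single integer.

Tables in S: A(20), B(300), C(100), D(60), E(40)
Edges inside S: E-C(d=100), C-B(d=20), B-A(d=4), A-D(d=4)
numerator = 20 * 300 * 100 * 60 * 40 = 1440000000
denominator = 100 * 20 * 4 * 4 = 32000
card(S) = 1440000000 / 32000 = 45000

45000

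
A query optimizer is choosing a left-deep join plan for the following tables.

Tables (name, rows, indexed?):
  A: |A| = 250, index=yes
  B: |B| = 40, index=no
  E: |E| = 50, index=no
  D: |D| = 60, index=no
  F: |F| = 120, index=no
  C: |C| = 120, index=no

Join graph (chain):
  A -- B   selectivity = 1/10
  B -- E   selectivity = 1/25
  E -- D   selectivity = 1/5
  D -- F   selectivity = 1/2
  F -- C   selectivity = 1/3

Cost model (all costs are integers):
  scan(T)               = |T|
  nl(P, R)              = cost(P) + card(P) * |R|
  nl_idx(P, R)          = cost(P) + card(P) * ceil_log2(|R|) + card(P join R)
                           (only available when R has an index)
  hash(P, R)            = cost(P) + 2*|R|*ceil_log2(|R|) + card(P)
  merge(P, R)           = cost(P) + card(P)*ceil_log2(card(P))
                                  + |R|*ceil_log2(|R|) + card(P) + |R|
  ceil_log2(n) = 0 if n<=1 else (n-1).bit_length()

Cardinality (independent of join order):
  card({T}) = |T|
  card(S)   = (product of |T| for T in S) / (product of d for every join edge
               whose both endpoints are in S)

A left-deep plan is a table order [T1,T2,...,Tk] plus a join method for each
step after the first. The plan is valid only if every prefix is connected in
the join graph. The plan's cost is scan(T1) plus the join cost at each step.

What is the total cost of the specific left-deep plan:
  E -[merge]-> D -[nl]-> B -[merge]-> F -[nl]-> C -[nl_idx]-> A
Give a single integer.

step 1: scan E: cost=50, card=50
step 2: join D via merge
    card(P join D) = 50*60/(5) = 600
    cost = 50 + 50*6 + 60*6 + 50 + 60 = 820
step 3: join B via nl
    card(P join B) = 600*40/(25) = 960
    cost = 820 + 600*40 = 24820
step 4: join F via merge
    card(P join F) = 960*120/(2) = 57600
    cost = 24820 + 960*10 + 120*7 + 960 + 120 = 36340
step 5: join C via nl
    card(P join C) = 57600*120/(3) = 2304000
    cost = 36340 + 57600*120 = 6948340
step 6: join A via nl_idx
    card(P join A) = 2304000*250/(10) = 57600000
    cost = 6948340 + 2304000*8 + 57600000 = 82980340

82980340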